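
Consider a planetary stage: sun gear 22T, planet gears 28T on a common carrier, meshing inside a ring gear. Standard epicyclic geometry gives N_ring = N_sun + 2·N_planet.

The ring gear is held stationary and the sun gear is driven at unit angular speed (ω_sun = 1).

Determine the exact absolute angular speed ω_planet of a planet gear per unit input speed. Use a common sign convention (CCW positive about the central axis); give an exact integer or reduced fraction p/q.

N_ring = 22 + 2·28 = 78
22(ω_s−ω_c) = −78(ω_r−ω_c),  ω_r=0, ω_s=1
22(1−ω_c) = −78(0−ω_c)  ⇒  100ω_c = 22  ⇒  ω_c = 11/50
sun–planet: 22·(1−11/50) = −28·(ω_p−ω_c)  ⇒  ω_p−ω_c = −(22/28)·(39/50) = -429/700
ω_p = 11/50 − 429/700 = -11/28

-11/28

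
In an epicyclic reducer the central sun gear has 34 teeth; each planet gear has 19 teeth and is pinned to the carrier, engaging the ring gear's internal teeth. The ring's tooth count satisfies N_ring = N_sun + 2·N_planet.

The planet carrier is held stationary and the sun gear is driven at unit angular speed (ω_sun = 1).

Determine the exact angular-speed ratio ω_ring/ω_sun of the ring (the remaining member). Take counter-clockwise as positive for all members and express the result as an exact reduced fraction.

N_ring = 34 + 2·19 = 72
34(ω_s−ω_c) = −72(ω_r−ω_c),  ω_c=0, ω_s=1
ω_r = 0 − (34/72)(1−0) = -17/36
ω_r/ω_s = -17/36

-17/36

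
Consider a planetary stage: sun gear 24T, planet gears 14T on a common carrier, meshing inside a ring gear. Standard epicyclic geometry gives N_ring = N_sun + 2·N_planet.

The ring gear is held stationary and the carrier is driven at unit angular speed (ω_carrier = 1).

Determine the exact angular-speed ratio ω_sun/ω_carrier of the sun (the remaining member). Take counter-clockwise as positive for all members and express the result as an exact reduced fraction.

N_ring = 24 + 2·14 = 52
24(ω_s−ω_c) = −52(ω_r−ω_c),  ω_r=0, ω_c=1
ω_s = 1 − (52/24)(0−1) = 19/6
ω_s/ω_c = 19/6

19/6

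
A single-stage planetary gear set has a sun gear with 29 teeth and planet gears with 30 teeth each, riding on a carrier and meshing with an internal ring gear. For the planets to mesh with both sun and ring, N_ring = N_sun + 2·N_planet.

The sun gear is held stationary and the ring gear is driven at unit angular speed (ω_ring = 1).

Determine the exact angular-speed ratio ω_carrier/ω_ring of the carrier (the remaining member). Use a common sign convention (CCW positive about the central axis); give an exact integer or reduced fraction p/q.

N_ring = 29 + 2·30 = 89
29(ω_s−ω_c) = −89(ω_r−ω_c),  ω_s=0, ω_r=1
29(0−ω_c) = −89(1−ω_c)  ⇒  118ω_c = 89  ⇒  ω_c = 89/118
ω_c/ω_r = 89/118

89/118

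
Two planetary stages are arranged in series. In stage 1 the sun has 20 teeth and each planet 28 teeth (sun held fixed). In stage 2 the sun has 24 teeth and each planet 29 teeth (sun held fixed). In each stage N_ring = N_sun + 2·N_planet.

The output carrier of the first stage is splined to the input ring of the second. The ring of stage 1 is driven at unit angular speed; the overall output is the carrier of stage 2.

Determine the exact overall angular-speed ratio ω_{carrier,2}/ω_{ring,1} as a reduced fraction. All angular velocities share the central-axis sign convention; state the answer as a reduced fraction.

779/1272

Stage 1: N_ring = 20 + 2·28 = 76
Stage 1: 20(ω_s−ω_c) = −76(ω_r−ω_c),  ω_s=0, ω_r=1
Stage 1: 20(0−ω_c) = −76(1−ω_c)  ⇒  96ω_c = 76  ⇒  ω_c = 19/24
  ⇒ ω_c¹/ω_r¹ = 19/24
Stage 2: N_ring = 24 + 2·29 = 82
Stage 2: 24(ω_s−ω_c) = −82(ω_r−ω_c),  ω_s=0, ω_r=1
Stage 2: 24(0−ω_c) = −82(1−ω_c)  ⇒  106ω_c = 82  ⇒  ω_c = 41/53
  ⇒ ω_c²/ω_r² = 41/53
Coupling ω_r² = ω_c¹ ⇒ overall = 19/24 × 41/53 = 779/1272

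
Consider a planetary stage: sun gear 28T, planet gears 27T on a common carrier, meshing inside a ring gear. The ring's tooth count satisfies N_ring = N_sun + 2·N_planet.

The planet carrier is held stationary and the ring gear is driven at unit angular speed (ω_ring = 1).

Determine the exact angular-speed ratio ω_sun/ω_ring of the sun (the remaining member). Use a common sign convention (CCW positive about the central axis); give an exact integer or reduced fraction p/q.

-41/14

N_ring = 28 + 2·27 = 82
28(ω_s−ω_c) = −82(ω_r−ω_c),  ω_c=0, ω_r=1
ω_s = 0 − (82/28)(1−0) = -41/14
ω_s/ω_r = -41/14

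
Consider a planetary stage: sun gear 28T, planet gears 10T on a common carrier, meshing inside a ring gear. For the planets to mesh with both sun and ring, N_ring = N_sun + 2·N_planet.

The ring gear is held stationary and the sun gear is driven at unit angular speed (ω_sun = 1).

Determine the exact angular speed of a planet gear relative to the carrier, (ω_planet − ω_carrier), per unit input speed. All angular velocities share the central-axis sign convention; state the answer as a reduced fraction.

-168/95

N_ring = 28 + 2·10 = 48
28(ω_s−ω_c) = −48(ω_r−ω_c),  ω_r=0, ω_s=1
28(1−ω_c) = −48(0−ω_c)  ⇒  76ω_c = 28  ⇒  ω_c = 7/19
sun–planet: 28·(1−7/19) = −10·(ω_p−ω_c)  ⇒  ω_p−ω_c = −(28/10)·(12/19) = -168/95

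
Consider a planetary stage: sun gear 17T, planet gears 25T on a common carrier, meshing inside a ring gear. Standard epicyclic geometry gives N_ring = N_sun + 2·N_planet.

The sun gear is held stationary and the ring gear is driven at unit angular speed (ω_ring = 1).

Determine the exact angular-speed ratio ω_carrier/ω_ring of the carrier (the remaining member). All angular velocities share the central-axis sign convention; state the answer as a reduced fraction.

67/84

N_ring = 17 + 2·25 = 67
17(ω_s−ω_c) = −67(ω_r−ω_c),  ω_s=0, ω_r=1
17(0−ω_c) = −67(1−ω_c)  ⇒  84ω_c = 67  ⇒  ω_c = 67/84
ω_c/ω_r = 67/84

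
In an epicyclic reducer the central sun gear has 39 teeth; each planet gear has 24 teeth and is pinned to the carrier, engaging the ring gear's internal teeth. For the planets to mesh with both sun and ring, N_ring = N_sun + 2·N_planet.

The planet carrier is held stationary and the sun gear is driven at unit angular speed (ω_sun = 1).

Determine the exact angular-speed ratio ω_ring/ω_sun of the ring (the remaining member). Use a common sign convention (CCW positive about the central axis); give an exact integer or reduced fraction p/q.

-13/29

N_ring = 39 + 2·24 = 87
39(ω_s−ω_c) = −87(ω_r−ω_c),  ω_c=0, ω_s=1
ω_r = 0 − (39/87)(1−0) = -13/29
ω_r/ω_s = -13/29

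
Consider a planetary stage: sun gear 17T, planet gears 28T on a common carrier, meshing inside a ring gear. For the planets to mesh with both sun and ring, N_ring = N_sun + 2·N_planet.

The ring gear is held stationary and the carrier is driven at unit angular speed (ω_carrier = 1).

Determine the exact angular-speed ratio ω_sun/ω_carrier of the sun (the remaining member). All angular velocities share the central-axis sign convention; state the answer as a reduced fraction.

90/17

N_ring = 17 + 2·28 = 73
17(ω_s−ω_c) = −73(ω_r−ω_c),  ω_r=0, ω_c=1
ω_s = 1 − (73/17)(0−1) = 90/17
ω_s/ω_c = 90/17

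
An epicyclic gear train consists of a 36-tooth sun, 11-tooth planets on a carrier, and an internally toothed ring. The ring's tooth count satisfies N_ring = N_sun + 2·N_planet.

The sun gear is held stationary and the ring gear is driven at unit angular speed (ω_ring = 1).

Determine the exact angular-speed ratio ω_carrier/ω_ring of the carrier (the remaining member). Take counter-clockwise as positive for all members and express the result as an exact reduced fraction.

29/47

N_ring = 36 + 2·11 = 58
36(ω_s−ω_c) = −58(ω_r−ω_c),  ω_s=0, ω_r=1
36(0−ω_c) = −58(1−ω_c)  ⇒  94ω_c = 58  ⇒  ω_c = 29/47
ω_c/ω_r = 29/47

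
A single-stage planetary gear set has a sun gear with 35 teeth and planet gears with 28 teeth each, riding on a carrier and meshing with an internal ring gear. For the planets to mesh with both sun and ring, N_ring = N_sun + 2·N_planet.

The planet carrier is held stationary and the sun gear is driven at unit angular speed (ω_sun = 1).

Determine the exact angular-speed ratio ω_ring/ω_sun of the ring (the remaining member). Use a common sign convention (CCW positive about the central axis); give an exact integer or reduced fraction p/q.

N_ring = 35 + 2·28 = 91
35(ω_s−ω_c) = −91(ω_r−ω_c),  ω_c=0, ω_s=1
ω_r = 0 − (35/91)(1−0) = -5/13
ω_r/ω_s = -5/13

-5/13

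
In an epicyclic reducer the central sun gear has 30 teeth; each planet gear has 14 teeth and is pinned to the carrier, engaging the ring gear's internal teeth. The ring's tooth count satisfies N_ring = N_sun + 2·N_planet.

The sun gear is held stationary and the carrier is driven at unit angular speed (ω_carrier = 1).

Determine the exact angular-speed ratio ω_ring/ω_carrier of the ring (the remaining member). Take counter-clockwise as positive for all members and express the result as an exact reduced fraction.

N_ring = 30 + 2·14 = 58
30(ω_s−ω_c) = −58(ω_r−ω_c),  ω_s=0, ω_c=1
ω_r = 1 − (30/58)(0−1) = 44/29
ω_r/ω_c = 44/29

44/29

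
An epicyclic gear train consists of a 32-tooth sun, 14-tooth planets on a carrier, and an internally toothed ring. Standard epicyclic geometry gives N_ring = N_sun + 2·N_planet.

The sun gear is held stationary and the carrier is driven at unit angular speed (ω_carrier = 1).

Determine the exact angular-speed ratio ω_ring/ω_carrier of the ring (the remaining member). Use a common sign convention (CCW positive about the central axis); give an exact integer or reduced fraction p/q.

N_ring = 32 + 2·14 = 60
32(ω_s−ω_c) = −60(ω_r−ω_c),  ω_s=0, ω_c=1
ω_r = 1 − (32/60)(0−1) = 23/15
ω_r/ω_c = 23/15

23/15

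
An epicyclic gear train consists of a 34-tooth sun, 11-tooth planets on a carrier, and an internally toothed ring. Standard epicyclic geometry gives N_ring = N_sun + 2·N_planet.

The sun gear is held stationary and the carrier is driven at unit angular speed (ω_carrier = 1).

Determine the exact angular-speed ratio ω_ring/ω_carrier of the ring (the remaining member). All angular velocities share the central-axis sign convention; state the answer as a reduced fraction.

N_ring = 34 + 2·11 = 56
34(ω_s−ω_c) = −56(ω_r−ω_c),  ω_s=0, ω_c=1
ω_r = 1 − (34/56)(0−1) = 45/28
ω_r/ω_c = 45/28

45/28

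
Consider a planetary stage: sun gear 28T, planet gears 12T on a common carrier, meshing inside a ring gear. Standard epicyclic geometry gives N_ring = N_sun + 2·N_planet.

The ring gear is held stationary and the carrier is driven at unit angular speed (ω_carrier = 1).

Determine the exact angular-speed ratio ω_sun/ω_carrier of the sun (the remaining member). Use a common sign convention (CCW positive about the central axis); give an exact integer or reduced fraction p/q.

20/7

N_ring = 28 + 2·12 = 52
28(ω_s−ω_c) = −52(ω_r−ω_c),  ω_r=0, ω_c=1
ω_s = 1 − (52/28)(0−1) = 20/7
ω_s/ω_c = 20/7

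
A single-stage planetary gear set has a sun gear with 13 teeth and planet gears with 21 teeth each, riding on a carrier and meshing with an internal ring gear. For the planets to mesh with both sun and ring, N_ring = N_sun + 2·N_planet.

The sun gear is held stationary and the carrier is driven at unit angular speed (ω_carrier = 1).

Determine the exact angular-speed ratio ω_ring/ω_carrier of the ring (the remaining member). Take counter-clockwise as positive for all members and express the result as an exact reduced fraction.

68/55

N_ring = 13 + 2·21 = 55
13(ω_s−ω_c) = −55(ω_r−ω_c),  ω_s=0, ω_c=1
ω_r = 1 − (13/55)(0−1) = 68/55
ω_r/ω_c = 68/55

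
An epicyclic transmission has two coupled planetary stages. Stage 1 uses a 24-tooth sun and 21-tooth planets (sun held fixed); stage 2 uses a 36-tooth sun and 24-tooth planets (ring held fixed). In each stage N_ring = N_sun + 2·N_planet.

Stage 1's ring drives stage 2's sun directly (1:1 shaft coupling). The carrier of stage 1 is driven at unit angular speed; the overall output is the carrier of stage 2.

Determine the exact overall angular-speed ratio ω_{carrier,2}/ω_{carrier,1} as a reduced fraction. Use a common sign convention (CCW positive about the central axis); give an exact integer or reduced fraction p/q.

9/22

Stage 1: N_ring = 24 + 2·21 = 66
Stage 1: 24(ω_s−ω_c) = −66(ω_r−ω_c),  ω_s=0, ω_c=1
Stage 1: ω_r = 1 − (24/66)(0−1) = 15/11
  ⇒ ω_r¹/ω_c¹ = 15/11
Stage 2: N_ring = 36 + 2·24 = 84
Stage 2: 36(ω_s−ω_c) = −84(ω_r−ω_c),  ω_r=0, ω_s=1
Stage 2: 36(1−ω_c) = −84(0−ω_c)  ⇒  120ω_c = 36  ⇒  ω_c = 3/10
  ⇒ ω_c²/ω_s² = 3/10
Coupling ω_s² = ω_r¹ ⇒ overall = 15/11 × 3/10 = 9/22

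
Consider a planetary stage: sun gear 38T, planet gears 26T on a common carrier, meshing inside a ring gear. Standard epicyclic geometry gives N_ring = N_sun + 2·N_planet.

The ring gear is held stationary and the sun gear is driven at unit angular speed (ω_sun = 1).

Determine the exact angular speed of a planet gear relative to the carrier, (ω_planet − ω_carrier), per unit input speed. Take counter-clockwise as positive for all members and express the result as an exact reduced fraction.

-855/832

N_ring = 38 + 2·26 = 90
38(ω_s−ω_c) = −90(ω_r−ω_c),  ω_r=0, ω_s=1
38(1−ω_c) = −90(0−ω_c)  ⇒  128ω_c = 38  ⇒  ω_c = 19/64
sun–planet: 38·(1−19/64) = −26·(ω_p−ω_c)  ⇒  ω_p−ω_c = −(38/26)·(45/64) = -855/832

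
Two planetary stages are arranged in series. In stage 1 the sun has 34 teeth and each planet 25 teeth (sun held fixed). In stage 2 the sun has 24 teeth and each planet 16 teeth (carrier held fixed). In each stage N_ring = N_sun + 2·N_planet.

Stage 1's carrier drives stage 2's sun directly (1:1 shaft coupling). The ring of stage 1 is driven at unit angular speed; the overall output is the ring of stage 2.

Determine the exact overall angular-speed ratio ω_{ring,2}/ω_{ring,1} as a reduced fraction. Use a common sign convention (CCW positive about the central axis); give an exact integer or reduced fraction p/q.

-18/59

Stage 1: N_ring = 34 + 2·25 = 84
Stage 1: 34(ω_s−ω_c) = −84(ω_r−ω_c),  ω_s=0, ω_r=1
Stage 1: 34(0−ω_c) = −84(1−ω_c)  ⇒  118ω_c = 84  ⇒  ω_c = 42/59
  ⇒ ω_c¹/ω_r¹ = 42/59
Stage 2: N_ring = 24 + 2·16 = 56
Stage 2: 24(ω_s−ω_c) = −56(ω_r−ω_c),  ω_c=0, ω_s=1
Stage 2: ω_r = 0 − (24/56)(1−0) = -3/7
  ⇒ ω_r²/ω_s² = -3/7
Coupling ω_s² = ω_c¹ ⇒ overall = 42/59 × -3/7 = -18/59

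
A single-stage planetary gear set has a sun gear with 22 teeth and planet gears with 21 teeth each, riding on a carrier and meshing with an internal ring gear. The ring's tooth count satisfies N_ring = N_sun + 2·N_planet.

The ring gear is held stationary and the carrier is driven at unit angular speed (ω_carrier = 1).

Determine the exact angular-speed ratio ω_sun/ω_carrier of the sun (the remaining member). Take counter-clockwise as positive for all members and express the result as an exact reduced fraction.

N_ring = 22 + 2·21 = 64
22(ω_s−ω_c) = −64(ω_r−ω_c),  ω_r=0, ω_c=1
ω_s = 1 − (64/22)(0−1) = 43/11
ω_s/ω_c = 43/11

43/11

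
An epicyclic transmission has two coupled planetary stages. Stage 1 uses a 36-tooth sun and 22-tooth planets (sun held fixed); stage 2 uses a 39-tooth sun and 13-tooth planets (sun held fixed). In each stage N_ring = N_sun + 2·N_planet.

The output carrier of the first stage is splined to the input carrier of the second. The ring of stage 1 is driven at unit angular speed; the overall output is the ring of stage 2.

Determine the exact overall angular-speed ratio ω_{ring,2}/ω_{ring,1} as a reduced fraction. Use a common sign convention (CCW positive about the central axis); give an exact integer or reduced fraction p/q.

32/29

Stage 1: N_ring = 36 + 2·22 = 80
Stage 1: 36(ω_s−ω_c) = −80(ω_r−ω_c),  ω_s=0, ω_r=1
Stage 1: 36(0−ω_c) = −80(1−ω_c)  ⇒  116ω_c = 80  ⇒  ω_c = 20/29
  ⇒ ω_c¹/ω_r¹ = 20/29
Stage 2: N_ring = 39 + 2·13 = 65
Stage 2: 39(ω_s−ω_c) = −65(ω_r−ω_c),  ω_s=0, ω_c=1
Stage 2: ω_r = 1 − (39/65)(0−1) = 8/5
  ⇒ ω_r²/ω_c² = 8/5
Coupling ω_c² = ω_c¹ ⇒ overall = 20/29 × 8/5 = 32/29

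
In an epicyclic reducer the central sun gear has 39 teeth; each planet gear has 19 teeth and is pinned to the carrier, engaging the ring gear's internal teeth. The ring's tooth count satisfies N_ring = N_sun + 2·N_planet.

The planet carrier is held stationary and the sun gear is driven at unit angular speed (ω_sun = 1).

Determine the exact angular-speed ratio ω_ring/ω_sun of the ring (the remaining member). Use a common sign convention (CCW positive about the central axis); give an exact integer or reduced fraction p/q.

-39/77

N_ring = 39 + 2·19 = 77
39(ω_s−ω_c) = −77(ω_r−ω_c),  ω_c=0, ω_s=1
ω_r = 0 − (39/77)(1−0) = -39/77
ω_r/ω_s = -39/77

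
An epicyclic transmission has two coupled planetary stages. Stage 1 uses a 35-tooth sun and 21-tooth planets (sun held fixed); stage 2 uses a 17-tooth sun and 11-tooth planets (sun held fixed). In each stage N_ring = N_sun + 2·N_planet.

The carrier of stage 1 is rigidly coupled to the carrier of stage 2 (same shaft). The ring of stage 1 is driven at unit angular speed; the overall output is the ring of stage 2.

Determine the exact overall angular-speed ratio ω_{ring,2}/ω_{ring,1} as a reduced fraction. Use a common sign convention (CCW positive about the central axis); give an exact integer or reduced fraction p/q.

Stage 1: N_ring = 35 + 2·21 = 77
Stage 1: 35(ω_s−ω_c) = −77(ω_r−ω_c),  ω_s=0, ω_r=1
Stage 1: 35(0−ω_c) = −77(1−ω_c)  ⇒  112ω_c = 77  ⇒  ω_c = 11/16
  ⇒ ω_c¹/ω_r¹ = 11/16
Stage 2: N_ring = 17 + 2·11 = 39
Stage 2: 17(ω_s−ω_c) = −39(ω_r−ω_c),  ω_s=0, ω_c=1
Stage 2: ω_r = 1 − (17/39)(0−1) = 56/39
  ⇒ ω_r²/ω_c² = 56/39
Coupling ω_c² = ω_c¹ ⇒ overall = 11/16 × 56/39 = 77/78

77/78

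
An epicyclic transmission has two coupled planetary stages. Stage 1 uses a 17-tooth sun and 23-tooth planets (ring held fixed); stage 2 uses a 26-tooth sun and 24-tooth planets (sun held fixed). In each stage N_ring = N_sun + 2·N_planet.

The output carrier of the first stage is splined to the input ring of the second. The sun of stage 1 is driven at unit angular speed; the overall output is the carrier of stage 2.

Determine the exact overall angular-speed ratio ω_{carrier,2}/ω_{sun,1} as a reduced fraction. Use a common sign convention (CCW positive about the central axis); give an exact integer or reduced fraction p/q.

629/4000

Stage 1: N_ring = 17 + 2·23 = 63
Stage 1: 17(ω_s−ω_c) = −63(ω_r−ω_c),  ω_r=0, ω_s=1
Stage 1: 17(1−ω_c) = −63(0−ω_c)  ⇒  80ω_c = 17  ⇒  ω_c = 17/80
  ⇒ ω_c¹/ω_s¹ = 17/80
Stage 2: N_ring = 26 + 2·24 = 74
Stage 2: 26(ω_s−ω_c) = −74(ω_r−ω_c),  ω_s=0, ω_r=1
Stage 2: 26(0−ω_c) = −74(1−ω_c)  ⇒  100ω_c = 74  ⇒  ω_c = 37/50
  ⇒ ω_c²/ω_r² = 37/50
Coupling ω_r² = ω_c¹ ⇒ overall = 17/80 × 37/50 = 629/4000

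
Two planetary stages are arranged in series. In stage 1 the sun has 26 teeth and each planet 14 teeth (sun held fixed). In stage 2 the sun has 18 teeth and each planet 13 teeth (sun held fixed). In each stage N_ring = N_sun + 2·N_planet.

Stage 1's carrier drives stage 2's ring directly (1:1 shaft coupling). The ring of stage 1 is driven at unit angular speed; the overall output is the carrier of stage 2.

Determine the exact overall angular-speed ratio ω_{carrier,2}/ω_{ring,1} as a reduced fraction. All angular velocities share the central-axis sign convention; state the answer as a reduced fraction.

Stage 1: N_ring = 26 + 2·14 = 54
Stage 1: 26(ω_s−ω_c) = −54(ω_r−ω_c),  ω_s=0, ω_r=1
Stage 1: 26(0−ω_c) = −54(1−ω_c)  ⇒  80ω_c = 54  ⇒  ω_c = 27/40
  ⇒ ω_c¹/ω_r¹ = 27/40
Stage 2: N_ring = 18 + 2·13 = 44
Stage 2: 18(ω_s−ω_c) = −44(ω_r−ω_c),  ω_s=0, ω_r=1
Stage 2: 18(0−ω_c) = −44(1−ω_c)  ⇒  62ω_c = 44  ⇒  ω_c = 22/31
  ⇒ ω_c²/ω_r² = 22/31
Coupling ω_r² = ω_c¹ ⇒ overall = 27/40 × 22/31 = 297/620

297/620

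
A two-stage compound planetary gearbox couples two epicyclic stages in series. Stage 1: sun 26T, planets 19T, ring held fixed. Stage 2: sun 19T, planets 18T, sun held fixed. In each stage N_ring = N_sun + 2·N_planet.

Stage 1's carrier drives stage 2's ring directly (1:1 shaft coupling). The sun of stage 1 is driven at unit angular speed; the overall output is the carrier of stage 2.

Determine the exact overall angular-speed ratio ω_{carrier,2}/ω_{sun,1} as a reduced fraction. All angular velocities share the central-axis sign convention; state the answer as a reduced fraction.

Stage 1: N_ring = 26 + 2·19 = 64
Stage 1: 26(ω_s−ω_c) = −64(ω_r−ω_c),  ω_r=0, ω_s=1
Stage 1: 26(1−ω_c) = −64(0−ω_c)  ⇒  90ω_c = 26  ⇒  ω_c = 13/45
  ⇒ ω_c¹/ω_s¹ = 13/45
Stage 2: N_ring = 19 + 2·18 = 55
Stage 2: 19(ω_s−ω_c) = −55(ω_r−ω_c),  ω_s=0, ω_r=1
Stage 2: 19(0−ω_c) = −55(1−ω_c)  ⇒  74ω_c = 55  ⇒  ω_c = 55/74
  ⇒ ω_c²/ω_r² = 55/74
Coupling ω_r² = ω_c¹ ⇒ overall = 13/45 × 55/74 = 143/666

143/666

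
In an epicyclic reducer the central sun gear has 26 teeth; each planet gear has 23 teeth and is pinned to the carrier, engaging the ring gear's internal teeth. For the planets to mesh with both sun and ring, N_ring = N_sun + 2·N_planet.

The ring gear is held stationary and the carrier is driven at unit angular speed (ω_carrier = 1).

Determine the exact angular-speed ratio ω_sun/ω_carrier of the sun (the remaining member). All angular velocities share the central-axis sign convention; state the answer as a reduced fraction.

N_ring = 26 + 2·23 = 72
26(ω_s−ω_c) = −72(ω_r−ω_c),  ω_r=0, ω_c=1
ω_s = 1 − (72/26)(0−1) = 49/13
ω_s/ω_c = 49/13

49/13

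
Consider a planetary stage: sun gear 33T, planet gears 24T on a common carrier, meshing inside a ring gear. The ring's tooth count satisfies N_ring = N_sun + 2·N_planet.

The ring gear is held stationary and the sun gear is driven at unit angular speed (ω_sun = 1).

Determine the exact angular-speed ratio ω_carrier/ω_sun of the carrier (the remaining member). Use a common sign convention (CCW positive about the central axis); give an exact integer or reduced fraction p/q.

11/38

N_ring = 33 + 2·24 = 81
33(ω_s−ω_c) = −81(ω_r−ω_c),  ω_r=0, ω_s=1
33(1−ω_c) = −81(0−ω_c)  ⇒  114ω_c = 33  ⇒  ω_c = 11/38
ω_c/ω_s = 11/38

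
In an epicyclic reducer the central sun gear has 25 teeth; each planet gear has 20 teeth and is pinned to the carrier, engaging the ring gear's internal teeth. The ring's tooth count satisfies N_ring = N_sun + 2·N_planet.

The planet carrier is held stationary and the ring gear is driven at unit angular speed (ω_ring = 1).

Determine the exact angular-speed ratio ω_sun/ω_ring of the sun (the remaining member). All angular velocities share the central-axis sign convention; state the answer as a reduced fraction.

N_ring = 25 + 2·20 = 65
25(ω_s−ω_c) = −65(ω_r−ω_c),  ω_c=0, ω_r=1
ω_s = 0 − (65/25)(1−0) = -13/5
ω_s/ω_r = -13/5

-13/5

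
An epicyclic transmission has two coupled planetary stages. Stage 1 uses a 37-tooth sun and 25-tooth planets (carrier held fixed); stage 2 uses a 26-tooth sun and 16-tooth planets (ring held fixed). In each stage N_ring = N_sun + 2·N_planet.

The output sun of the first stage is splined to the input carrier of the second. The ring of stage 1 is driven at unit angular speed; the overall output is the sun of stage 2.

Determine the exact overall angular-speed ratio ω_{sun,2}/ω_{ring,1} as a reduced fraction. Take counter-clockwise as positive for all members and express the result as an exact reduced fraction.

Stage 1: N_ring = 37 + 2·25 = 87
Stage 1: 37(ω_s−ω_c) = −87(ω_r−ω_c),  ω_c=0, ω_r=1
Stage 1: ω_s = 0 − (87/37)(1−0) = -87/37
  ⇒ ω_s¹/ω_r¹ = -87/37
Stage 2: N_ring = 26 + 2·16 = 58
Stage 2: 26(ω_s−ω_c) = −58(ω_r−ω_c),  ω_r=0, ω_c=1
Stage 2: ω_s = 1 − (58/26)(0−1) = 42/13
  ⇒ ω_s²/ω_c² = 42/13
Coupling ω_c² = ω_s¹ ⇒ overall = -87/37 × 42/13 = -3654/481

-3654/481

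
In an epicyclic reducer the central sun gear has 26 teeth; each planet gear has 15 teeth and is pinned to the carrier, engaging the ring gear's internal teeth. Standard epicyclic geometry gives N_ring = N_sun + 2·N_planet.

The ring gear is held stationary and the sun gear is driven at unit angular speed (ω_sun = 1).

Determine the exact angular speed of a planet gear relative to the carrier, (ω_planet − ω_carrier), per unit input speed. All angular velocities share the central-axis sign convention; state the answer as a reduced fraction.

N_ring = 26 + 2·15 = 56
26(ω_s−ω_c) = −56(ω_r−ω_c),  ω_r=0, ω_s=1
26(1−ω_c) = −56(0−ω_c)  ⇒  82ω_c = 26  ⇒  ω_c = 13/41
sun–planet: 26·(1−13/41) = −15·(ω_p−ω_c)  ⇒  ω_p−ω_c = −(26/15)·(28/41) = -728/615

-728/615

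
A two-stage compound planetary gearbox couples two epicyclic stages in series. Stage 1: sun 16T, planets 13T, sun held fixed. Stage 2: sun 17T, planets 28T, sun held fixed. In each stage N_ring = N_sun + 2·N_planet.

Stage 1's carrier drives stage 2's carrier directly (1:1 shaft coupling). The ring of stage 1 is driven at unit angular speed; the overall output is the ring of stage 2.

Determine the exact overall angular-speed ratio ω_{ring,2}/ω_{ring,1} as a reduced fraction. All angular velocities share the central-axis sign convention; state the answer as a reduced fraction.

1890/2117

Stage 1: N_ring = 16 + 2·13 = 42
Stage 1: 16(ω_s−ω_c) = −42(ω_r−ω_c),  ω_s=0, ω_r=1
Stage 1: 16(0−ω_c) = −42(1−ω_c)  ⇒  58ω_c = 42  ⇒  ω_c = 21/29
  ⇒ ω_c¹/ω_r¹ = 21/29
Stage 2: N_ring = 17 + 2·28 = 73
Stage 2: 17(ω_s−ω_c) = −73(ω_r−ω_c),  ω_s=0, ω_c=1
Stage 2: ω_r = 1 − (17/73)(0−1) = 90/73
  ⇒ ω_r²/ω_c² = 90/73
Coupling ω_c² = ω_c¹ ⇒ overall = 21/29 × 90/73 = 1890/2117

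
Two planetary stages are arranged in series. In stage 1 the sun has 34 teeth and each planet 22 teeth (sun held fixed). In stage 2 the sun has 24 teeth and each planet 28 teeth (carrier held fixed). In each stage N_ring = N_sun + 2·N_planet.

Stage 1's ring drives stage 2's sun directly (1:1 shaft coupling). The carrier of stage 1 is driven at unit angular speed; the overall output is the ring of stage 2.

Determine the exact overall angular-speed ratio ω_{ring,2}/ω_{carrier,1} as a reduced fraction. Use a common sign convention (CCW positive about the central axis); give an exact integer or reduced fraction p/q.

Stage 1: N_ring = 34 + 2·22 = 78
Stage 1: 34(ω_s−ω_c) = −78(ω_r−ω_c),  ω_s=0, ω_c=1
Stage 1: ω_r = 1 − (34/78)(0−1) = 56/39
  ⇒ ω_r¹/ω_c¹ = 56/39
Stage 2: N_ring = 24 + 2·28 = 80
Stage 2: 24(ω_s−ω_c) = −80(ω_r−ω_c),  ω_c=0, ω_s=1
Stage 2: ω_r = 0 − (24/80)(1−0) = -3/10
  ⇒ ω_r²/ω_s² = -3/10
Coupling ω_s² = ω_r¹ ⇒ overall = 56/39 × -3/10 = -28/65

-28/65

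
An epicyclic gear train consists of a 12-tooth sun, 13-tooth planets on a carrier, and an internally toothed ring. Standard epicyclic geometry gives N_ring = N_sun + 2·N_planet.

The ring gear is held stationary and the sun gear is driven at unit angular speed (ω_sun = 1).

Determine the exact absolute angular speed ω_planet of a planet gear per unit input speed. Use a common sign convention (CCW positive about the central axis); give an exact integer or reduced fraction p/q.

-6/13

N_ring = 12 + 2·13 = 38
12(ω_s−ω_c) = −38(ω_r−ω_c),  ω_r=0, ω_s=1
12(1−ω_c) = −38(0−ω_c)  ⇒  50ω_c = 12  ⇒  ω_c = 6/25
sun–planet: 12·(1−6/25) = −13·(ω_p−ω_c)  ⇒  ω_p−ω_c = −(12/13)·(19/25) = -228/325
ω_p = 6/25 − 228/325 = -6/13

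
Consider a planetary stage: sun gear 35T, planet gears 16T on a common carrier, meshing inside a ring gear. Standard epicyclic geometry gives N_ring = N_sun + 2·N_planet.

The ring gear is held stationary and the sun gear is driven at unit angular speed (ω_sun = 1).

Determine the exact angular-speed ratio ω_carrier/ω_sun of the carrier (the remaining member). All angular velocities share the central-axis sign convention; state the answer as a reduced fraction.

N_ring = 35 + 2·16 = 67
35(ω_s−ω_c) = −67(ω_r−ω_c),  ω_r=0, ω_s=1
35(1−ω_c) = −67(0−ω_c)  ⇒  102ω_c = 35  ⇒  ω_c = 35/102
ω_c/ω_s = 35/102

35/102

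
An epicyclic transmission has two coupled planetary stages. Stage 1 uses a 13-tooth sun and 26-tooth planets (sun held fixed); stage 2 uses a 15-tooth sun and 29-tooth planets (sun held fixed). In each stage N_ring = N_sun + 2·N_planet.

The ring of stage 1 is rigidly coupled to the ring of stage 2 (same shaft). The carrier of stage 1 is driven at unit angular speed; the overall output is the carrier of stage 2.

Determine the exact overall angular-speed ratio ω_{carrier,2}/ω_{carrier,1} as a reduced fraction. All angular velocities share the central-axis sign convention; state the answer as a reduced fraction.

219/220

Stage 1: N_ring = 13 + 2·26 = 65
Stage 1: 13(ω_s−ω_c) = −65(ω_r−ω_c),  ω_s=0, ω_c=1
Stage 1: ω_r = 1 − (13/65)(0−1) = 6/5
  ⇒ ω_r¹/ω_c¹ = 6/5
Stage 2: N_ring = 15 + 2·29 = 73
Stage 2: 15(ω_s−ω_c) = −73(ω_r−ω_c),  ω_s=0, ω_r=1
Stage 2: 15(0−ω_c) = −73(1−ω_c)  ⇒  88ω_c = 73  ⇒  ω_c = 73/88
  ⇒ ω_c²/ω_r² = 73/88
Coupling ω_r² = ω_r¹ ⇒ overall = 6/5 × 73/88 = 219/220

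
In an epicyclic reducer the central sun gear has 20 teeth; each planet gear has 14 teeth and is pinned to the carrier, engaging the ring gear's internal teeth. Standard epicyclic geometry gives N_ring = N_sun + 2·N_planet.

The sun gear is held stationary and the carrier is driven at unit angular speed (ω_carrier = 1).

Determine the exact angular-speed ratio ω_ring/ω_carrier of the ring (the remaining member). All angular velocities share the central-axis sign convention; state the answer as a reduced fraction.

17/12

N_ring = 20 + 2·14 = 48
20(ω_s−ω_c) = −48(ω_r−ω_c),  ω_s=0, ω_c=1
ω_r = 1 − (20/48)(0−1) = 17/12
ω_r/ω_c = 17/12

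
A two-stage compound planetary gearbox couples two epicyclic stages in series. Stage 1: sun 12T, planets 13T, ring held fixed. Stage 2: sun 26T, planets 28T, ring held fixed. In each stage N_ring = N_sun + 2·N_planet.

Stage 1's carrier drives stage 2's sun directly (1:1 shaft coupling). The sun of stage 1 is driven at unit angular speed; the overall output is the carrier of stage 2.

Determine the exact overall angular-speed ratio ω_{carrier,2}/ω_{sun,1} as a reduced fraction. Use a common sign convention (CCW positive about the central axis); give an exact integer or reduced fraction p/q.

13/225

Stage 1: N_ring = 12 + 2·13 = 38
Stage 1: 12(ω_s−ω_c) = −38(ω_r−ω_c),  ω_r=0, ω_s=1
Stage 1: 12(1−ω_c) = −38(0−ω_c)  ⇒  50ω_c = 12  ⇒  ω_c = 6/25
  ⇒ ω_c¹/ω_s¹ = 6/25
Stage 2: N_ring = 26 + 2·28 = 82
Stage 2: 26(ω_s−ω_c) = −82(ω_r−ω_c),  ω_r=0, ω_s=1
Stage 2: 26(1−ω_c) = −82(0−ω_c)  ⇒  108ω_c = 26  ⇒  ω_c = 13/54
  ⇒ ω_c²/ω_s² = 13/54
Coupling ω_s² = ω_c¹ ⇒ overall = 6/25 × 13/54 = 13/225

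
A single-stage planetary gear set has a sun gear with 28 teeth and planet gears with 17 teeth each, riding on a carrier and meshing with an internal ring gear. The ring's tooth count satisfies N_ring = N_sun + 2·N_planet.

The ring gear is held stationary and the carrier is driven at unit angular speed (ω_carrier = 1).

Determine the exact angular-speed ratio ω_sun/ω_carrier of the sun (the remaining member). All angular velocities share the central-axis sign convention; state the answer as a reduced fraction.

N_ring = 28 + 2·17 = 62
28(ω_s−ω_c) = −62(ω_r−ω_c),  ω_r=0, ω_c=1
ω_s = 1 − (62/28)(0−1) = 45/14
ω_s/ω_c = 45/14

45/14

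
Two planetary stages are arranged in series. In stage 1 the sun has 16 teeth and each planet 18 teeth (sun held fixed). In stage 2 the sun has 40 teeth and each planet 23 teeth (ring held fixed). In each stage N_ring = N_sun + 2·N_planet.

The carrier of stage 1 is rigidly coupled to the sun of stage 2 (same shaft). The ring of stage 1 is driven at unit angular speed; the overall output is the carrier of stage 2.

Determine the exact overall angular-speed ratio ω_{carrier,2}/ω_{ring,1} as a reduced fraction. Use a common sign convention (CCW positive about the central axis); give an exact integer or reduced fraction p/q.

260/1071

Stage 1: N_ring = 16 + 2·18 = 52
Stage 1: 16(ω_s−ω_c) = −52(ω_r−ω_c),  ω_s=0, ω_r=1
Stage 1: 16(0−ω_c) = −52(1−ω_c)  ⇒  68ω_c = 52  ⇒  ω_c = 13/17
  ⇒ ω_c¹/ω_r¹ = 13/17
Stage 2: N_ring = 40 + 2·23 = 86
Stage 2: 40(ω_s−ω_c) = −86(ω_r−ω_c),  ω_r=0, ω_s=1
Stage 2: 40(1−ω_c) = −86(0−ω_c)  ⇒  126ω_c = 40  ⇒  ω_c = 20/63
  ⇒ ω_c²/ω_s² = 20/63
Coupling ω_s² = ω_c¹ ⇒ overall = 13/17 × 20/63 = 260/1071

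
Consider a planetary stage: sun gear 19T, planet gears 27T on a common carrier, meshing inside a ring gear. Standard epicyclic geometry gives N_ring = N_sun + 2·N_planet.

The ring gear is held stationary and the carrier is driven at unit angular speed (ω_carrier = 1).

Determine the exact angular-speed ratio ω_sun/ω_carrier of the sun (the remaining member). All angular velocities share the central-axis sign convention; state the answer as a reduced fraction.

N_ring = 19 + 2·27 = 73
19(ω_s−ω_c) = −73(ω_r−ω_c),  ω_r=0, ω_c=1
ω_s = 1 − (73/19)(0−1) = 92/19
ω_s/ω_c = 92/19

92/19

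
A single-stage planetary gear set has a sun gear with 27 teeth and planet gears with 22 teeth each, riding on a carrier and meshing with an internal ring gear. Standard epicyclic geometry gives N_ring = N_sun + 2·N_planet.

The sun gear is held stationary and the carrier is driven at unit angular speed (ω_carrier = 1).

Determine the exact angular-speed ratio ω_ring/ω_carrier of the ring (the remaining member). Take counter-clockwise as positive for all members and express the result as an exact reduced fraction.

98/71

N_ring = 27 + 2·22 = 71
27(ω_s−ω_c) = −71(ω_r−ω_c),  ω_s=0, ω_c=1
ω_r = 1 − (27/71)(0−1) = 98/71
ω_r/ω_c = 98/71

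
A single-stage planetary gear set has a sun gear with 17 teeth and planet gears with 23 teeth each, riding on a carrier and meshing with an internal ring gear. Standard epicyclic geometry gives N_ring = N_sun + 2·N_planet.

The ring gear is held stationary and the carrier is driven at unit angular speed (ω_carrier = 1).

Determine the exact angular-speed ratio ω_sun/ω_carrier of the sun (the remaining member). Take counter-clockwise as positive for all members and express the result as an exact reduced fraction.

N_ring = 17 + 2·23 = 63
17(ω_s−ω_c) = −63(ω_r−ω_c),  ω_r=0, ω_c=1
ω_s = 1 − (63/17)(0−1) = 80/17
ω_s/ω_c = 80/17

80/17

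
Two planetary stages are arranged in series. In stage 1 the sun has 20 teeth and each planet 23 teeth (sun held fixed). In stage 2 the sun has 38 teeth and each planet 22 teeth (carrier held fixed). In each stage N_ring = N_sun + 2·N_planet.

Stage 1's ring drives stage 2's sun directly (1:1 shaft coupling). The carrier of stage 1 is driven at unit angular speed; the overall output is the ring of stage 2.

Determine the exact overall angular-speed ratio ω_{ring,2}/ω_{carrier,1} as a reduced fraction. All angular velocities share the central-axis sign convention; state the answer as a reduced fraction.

Stage 1: N_ring = 20 + 2·23 = 66
Stage 1: 20(ω_s−ω_c) = −66(ω_r−ω_c),  ω_s=0, ω_c=1
Stage 1: ω_r = 1 − (20/66)(0−1) = 43/33
  ⇒ ω_r¹/ω_c¹ = 43/33
Stage 2: N_ring = 38 + 2·22 = 82
Stage 2: 38(ω_s−ω_c) = −82(ω_r−ω_c),  ω_c=0, ω_s=1
Stage 2: ω_r = 0 − (38/82)(1−0) = -19/41
  ⇒ ω_r²/ω_s² = -19/41
Coupling ω_s² = ω_r¹ ⇒ overall = 43/33 × -19/41 = -817/1353

-817/1353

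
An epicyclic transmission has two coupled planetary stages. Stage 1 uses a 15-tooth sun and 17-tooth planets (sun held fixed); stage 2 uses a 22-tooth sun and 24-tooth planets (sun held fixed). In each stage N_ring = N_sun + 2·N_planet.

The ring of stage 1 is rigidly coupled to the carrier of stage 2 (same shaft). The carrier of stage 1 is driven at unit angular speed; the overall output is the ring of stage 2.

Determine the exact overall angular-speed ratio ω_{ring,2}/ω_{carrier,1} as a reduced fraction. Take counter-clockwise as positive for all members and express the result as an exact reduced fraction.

2944/1715

Stage 1: N_ring = 15 + 2·17 = 49
Stage 1: 15(ω_s−ω_c) = −49(ω_r−ω_c),  ω_s=0, ω_c=1
Stage 1: ω_r = 1 − (15/49)(0−1) = 64/49
  ⇒ ω_r¹/ω_c¹ = 64/49
Stage 2: N_ring = 22 + 2·24 = 70
Stage 2: 22(ω_s−ω_c) = −70(ω_r−ω_c),  ω_s=0, ω_c=1
Stage 2: ω_r = 1 − (22/70)(0−1) = 46/35
  ⇒ ω_r²/ω_c² = 46/35
Coupling ω_c² = ω_r¹ ⇒ overall = 64/49 × 46/35 = 2944/1715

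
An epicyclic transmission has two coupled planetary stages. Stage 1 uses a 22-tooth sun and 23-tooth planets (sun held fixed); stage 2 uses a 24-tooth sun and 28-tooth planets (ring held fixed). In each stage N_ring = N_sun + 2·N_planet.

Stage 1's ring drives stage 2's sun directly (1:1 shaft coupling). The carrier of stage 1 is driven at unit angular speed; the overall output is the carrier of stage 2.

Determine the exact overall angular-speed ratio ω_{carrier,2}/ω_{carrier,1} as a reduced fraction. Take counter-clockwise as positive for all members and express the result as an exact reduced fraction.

135/442

Stage 1: N_ring = 22 + 2·23 = 68
Stage 1: 22(ω_s−ω_c) = −68(ω_r−ω_c),  ω_s=0, ω_c=1
Stage 1: ω_r = 1 − (22/68)(0−1) = 45/34
  ⇒ ω_r¹/ω_c¹ = 45/34
Stage 2: N_ring = 24 + 2·28 = 80
Stage 2: 24(ω_s−ω_c) = −80(ω_r−ω_c),  ω_r=0, ω_s=1
Stage 2: 24(1−ω_c) = −80(0−ω_c)  ⇒  104ω_c = 24  ⇒  ω_c = 3/13
  ⇒ ω_c²/ω_s² = 3/13
Coupling ω_s² = ω_r¹ ⇒ overall = 45/34 × 3/13 = 135/442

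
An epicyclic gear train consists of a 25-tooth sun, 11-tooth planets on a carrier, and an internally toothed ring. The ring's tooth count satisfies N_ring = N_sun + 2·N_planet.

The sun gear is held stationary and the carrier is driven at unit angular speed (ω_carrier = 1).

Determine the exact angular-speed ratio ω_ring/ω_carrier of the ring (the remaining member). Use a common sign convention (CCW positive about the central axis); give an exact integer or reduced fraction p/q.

N_ring = 25 + 2·11 = 47
25(ω_s−ω_c) = −47(ω_r−ω_c),  ω_s=0, ω_c=1
ω_r = 1 − (25/47)(0−1) = 72/47
ω_r/ω_c = 72/47

72/47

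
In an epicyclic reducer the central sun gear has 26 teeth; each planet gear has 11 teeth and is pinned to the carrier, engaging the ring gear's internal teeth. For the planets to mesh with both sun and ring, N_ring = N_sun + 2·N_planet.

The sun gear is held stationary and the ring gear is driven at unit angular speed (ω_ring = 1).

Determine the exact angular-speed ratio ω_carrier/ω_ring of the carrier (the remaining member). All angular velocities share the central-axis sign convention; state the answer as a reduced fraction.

24/37

N_ring = 26 + 2·11 = 48
26(ω_s−ω_c) = −48(ω_r−ω_c),  ω_s=0, ω_r=1
26(0−ω_c) = −48(1−ω_c)  ⇒  74ω_c = 48  ⇒  ω_c = 24/37
ω_c/ω_r = 24/37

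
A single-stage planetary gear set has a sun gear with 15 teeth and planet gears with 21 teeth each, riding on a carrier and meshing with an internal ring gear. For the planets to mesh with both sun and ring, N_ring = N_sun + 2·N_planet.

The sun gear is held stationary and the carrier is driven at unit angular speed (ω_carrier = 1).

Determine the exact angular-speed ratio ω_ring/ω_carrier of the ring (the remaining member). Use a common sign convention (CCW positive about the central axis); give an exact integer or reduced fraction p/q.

N_ring = 15 + 2·21 = 57
15(ω_s−ω_c) = −57(ω_r−ω_c),  ω_s=0, ω_c=1
ω_r = 1 − (15/57)(0−1) = 24/19
ω_r/ω_c = 24/19

24/19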